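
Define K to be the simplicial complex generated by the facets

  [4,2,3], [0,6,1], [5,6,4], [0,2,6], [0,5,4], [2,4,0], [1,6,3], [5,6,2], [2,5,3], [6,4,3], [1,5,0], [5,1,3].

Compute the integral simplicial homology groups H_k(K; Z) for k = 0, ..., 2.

H_0 ≅ Z,  H_1 ≅ Z_2,  H_2 = 0.

Take the total order 0 < 1 < 2 < 3 < 4 < 5 < 6 on the vertex set. Then K (dimension 2) consists of the simplices:

  0-simplices (7): [0], [1], [2], [3], [4], [5], [6]
  1-simplices (18): [0,1], [0,2], [0,4], [0,5], [0,6], [1,3], [1,5], [1,6], [2,3], [2,4], [2,5], [2,6], [3,4], [3,5], [3,6], [4,5], [4,6], [5,6]
  2-simplices (12): [0,1,5], [0,1,6], [0,2,4], [0,2,6], [0,4,5], [1,3,5], [1,3,6], [2,3,4], [2,3,5], [2,5,6], [3,4,6], [4,5,6]

so the chain groups are C_0 ≅ Z^7, C_1 ≅ Z^18, C_2 ≅ Z^12.

∂_1: C_1 → C_0 is given by ∂[p,q] = [q] − [p]. For instance
  ∂[5,6] = [6] − [5].
The resulting 7×18 matrix has rank 6, and its Smith normal form has invariant factors (1,1,1,1,1,1).

The boundary map ∂_2: C_2 → C_1 acts by ∂[p,q,r] = [q,r] − [p,r] + [p,q]. For instance
  ∂[0,1,6] = [1,6] − [0,6] + [0,1],
  ∂[0,4,5] = [4,5] − [0,5] + [0,4].
The 18×12 boundary matrix has rank 12 and Smith normal form diag(1,1,1,1,1,1,1,1,1,1,1,2).

From H_k ≅ ker(∂_k) / im(∂_{k+1}) we obtain:

  H_0: rank C_0 − rank ∂_1 = 7 − 6 = 1, and the invariant factors of ∂_1 are all 1, so H_0 ≅ Z.
  H_1: rank ker ∂_1 − rank ∂_2 = (18 − 6) − 12 = 0, and ∂_2 has invariant factor 2 > 1, so H_1 ≅ Z_2.
  H_2: rank ker ∂_2 − rank ∂_3 = (12 − 12) − 0 = 0, and there is no ∂_3, so H_2 ≅ 0.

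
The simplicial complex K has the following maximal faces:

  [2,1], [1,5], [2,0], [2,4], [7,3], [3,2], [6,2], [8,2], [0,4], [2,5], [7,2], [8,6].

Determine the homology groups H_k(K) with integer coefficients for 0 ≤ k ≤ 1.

H_0 ≅ Z,  H_1 ≅ Z^4.

Order the vertices as 0 < 1 < 2 < 3 < 4 < 5 < 6 < 7 < 8. Listing each simplex with vertices in this order, K has dimension 1 with simplices:

  0-simplices (9): [0], [1], [2], [3], [4], [5], [6], [7], [8]
  1-simplices (12): [0,2], [0,4], [1,2], [1,5], [2,3], [2,4], [2,5], [2,6], [2,7], [2,8], [3,7], [6,8]

Hence C_0 ≅ Z^9, C_1 ≅ Z^12.

The boundary map ∂_1: C_1 → C_0 is given by ∂[p,q] = [q] − [p].
As a 9×12 matrix over Z this has rank 8, with invariant factors (1,1,1,1,1,1,1,1).

From H_k ≅ ker(∂_k) / im(∂_{k+1}) we obtain:

  H_0: rank C_0 − rank ∂_1 = 9 − 8 = 1, and the invariant factors of ∂_1 are all 1, so H_0 = Z.
  H_1: rank ker ∂_1 − rank ∂_2 = (12 − 8) − 0 = 4, and there is no ∂_2, so H_1 = Z^4.

As a check, the Euler characteristic is 9 − 12 = -3, which agrees with 1 − 4 = -3.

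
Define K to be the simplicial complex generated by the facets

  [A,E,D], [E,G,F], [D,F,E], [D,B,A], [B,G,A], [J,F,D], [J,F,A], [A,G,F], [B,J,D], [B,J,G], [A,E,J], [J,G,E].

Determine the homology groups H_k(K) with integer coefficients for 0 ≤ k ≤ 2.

Order the vertices as A < B < D < E < F < G < J. Listing each simplex with vertices in this order, K has dimension 2 with simplices:

  0-simplices (7): A, B, D, E, F, G, J
  1-simplices (18): AB, AD, AE, AF, AG, AJ, BD, BG, BJ, DE, DF, DJ, EF, EG, EJ, FG, FJ, GJ
  2-simplices (12): ABD, ABG, ADE, AEJ, AFG, AFJ, BDJ, BGJ, DEF, DFJ, EFG, EGJ

so the chain groups are C_0 ≅ Z^7, C_1 ≅ Z^18, C_2 ≅ Z^12.

∂_1: C_1 → C_0 maps an edge to its endpoints' difference, ∂[p,q] = q − p.
The resulting 7×18 matrix has rank 6, and its Smith normal form has invariant factors (1,1,1,1,1,1).

The boundary map ∂_2: C_2 → C_1 acts by ∂[p,q,r] = [q,r] − [p,r] + [p,q]. For instance
  ∂AFJ = FJ − AJ + AF,
  ∂DFJ = FJ − DJ + DF.
The 18×12 boundary matrix has rank 12 and Smith normal form diag(1,1,1,1,1,1,1,1,1,1,1,2).

Reading off H_k = ker ∂_k / im ∂_{k+1}:

  H_0: rank C_0 − rank ∂_1 = 7 − 6 = 1, and the invariant factors of ∂_1 are all 1, so H_0 ≅ Z.
  H_1: rank ker ∂_1 − rank ∂_2 = (18 − 6) − 12 = 0, and ∂_2 has invariant factor 2 > 1, so H_1 ≅ Z/2Z.
  H_2: rank ker ∂_2 − rank ∂_3 = (12 − 12) − 0 = 0, and there is no ∂_3, so H_2 ≅ 0.

H_0 ≅ Z,  H_1 ≅ Z/2Z,  H_2 = 0.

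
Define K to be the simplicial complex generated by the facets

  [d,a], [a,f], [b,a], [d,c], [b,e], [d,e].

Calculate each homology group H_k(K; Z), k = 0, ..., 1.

Order the vertices as a < b < c < d < e < f. Listing each simplex with vertices in this order, K has dimension 1 with simplices:

  0-simplices (6): a, b, c, d, e, f
  1-simplices (6): ab, ad, af, be, cd, de

so the chain groups are C_0 ≅ Z^6, C_1 ≅ Z^6.

The boundary map ∂_1: C_1 → C_0 maps an edge to its endpoints' difference, ∂[p,q] = q − p. For instance
  ∂de = e − d.
This gives a 6×6 integer matrix of rank 5; reducing to Smith normal form yields diagonal entries (1,1,1,1,1).

Reading off H_k = ker ∂_k / im ∂_{k+1}:

  H_0: rank C_0 − rank ∂_1 = 6 − 5 = 1, and the invariant factors of ∂_1 are all 1, so H_0 ≅ Z.
  H_1: rank ker ∂_1 − rank ∂_2 = (6 − 5) − 0 = 1, and there is no ∂_2, so H_1 ≅ Z.

H_0 = Z,  H_1 = Z.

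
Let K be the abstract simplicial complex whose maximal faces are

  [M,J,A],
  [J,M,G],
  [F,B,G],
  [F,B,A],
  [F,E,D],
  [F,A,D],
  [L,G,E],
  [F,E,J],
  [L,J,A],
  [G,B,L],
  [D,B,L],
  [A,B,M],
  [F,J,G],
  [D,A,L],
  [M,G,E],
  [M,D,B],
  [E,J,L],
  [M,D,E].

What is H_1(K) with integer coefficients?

H_1 = Z ⊕ Z/2.

K has 9 vertices, 27 edges, 18 triangles.
rank ∂_1 = 8, rank ∂_2 = 18 ⇒ b_1 = 27 − 8 − 18 = 1; ∂_2 has invariant factor(s) [2] giving torsion. So H_1 = Z ⊕ Z/2.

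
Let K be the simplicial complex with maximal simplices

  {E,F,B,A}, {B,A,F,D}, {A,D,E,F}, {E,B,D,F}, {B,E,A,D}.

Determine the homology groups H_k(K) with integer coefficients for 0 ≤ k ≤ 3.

Fix the vertex order A < B < D < E < F and write every simplex with vertices in increasing order. Then dim K = 3 and the simplices of K are:

  0-simplices (5): A, B, D, E, F
  1-simplices (10): AB, AD, AE, AF, BD, BE, BF, DE, DF, EF
  2-simplices (10): ABD, ABE, ABF, ADE, ADF, AEF, BDE, BDF, BEF, DEF
  3-simplices (5): ABDE, ABDF, ABEF, ADEF, BDEF

so the chain groups are C_0 ≅ Z^5, C_1 ≅ Z^10, C_2 ≅ Z^10, C_3 ≅ Z^5.

Boundary ∂_1: C_1 → C_0 maps an edge to its endpoints' difference, ∂[p,q] = q − p. For instance
  ∂DF = F − D.
The 5×10 boundary matrix has rank 4 and Smith normal form diag(1,1,1,1).

The boundary map ∂_2: C_2 → C_1 sends each 2-simplex [p,q,r] to [q,r] − [p,r] + [p,q]. For instance
  ∂BDE = DE − BE + BD,
  ∂ABE = BE − AE + AB.
This gives a 10×10 integer matrix of rank 6; reducing to Smith normal form yields diagonal entries (1,1,1,1,1,1).

∂_3: C_3 → C_2 sends each 3-simplex σ to the alternating sum Σ_i (−1)^i (σ with its i-th vertex removed). For instance
  ∂ADEF = DEF − AEF + ADF − ADE,
  ∂BDEF = DEF − BEF + BDF − BDE.
The resulting 10×5 matrix has rank 4, and its Smith normal form has invariant factors (1,1,1,1).

From H_k ≅ ker(∂_k) / im(∂_{k+1}) we obtain:

  H_0: rank C_0 − rank ∂_1 = 5 − 4 = 1, and the invariant factors of ∂_1 are all 1, so H_0 = Z.
  H_1: rank ker ∂_1 − rank ∂_2 = (10 − 4) − 6 = 0, and the invariant factors of ∂_2 are all 1, so H_1 = 0.
  H_2: rank ker ∂_2 − rank ∂_3 = (10 − 6) − 4 = 0, and the invariant factors of ∂_3 are all 1, so H_2 = 0.
  H_3: rank ker ∂_3 − rank ∂_4 = (5 − 4) − 0 = 1, and there is no ∂_4, so H_3 = Z.

As a check, the Euler characteristic is 5 − 10 + 10 − 5 = 0, which agrees with 1 − 0 + 0 − 1 = 0.
(K is a triangulation of the 3-sphere S^3.)

H_0 = Z,  H_1 = 0,  H_2 = 0,  H_3 = Z.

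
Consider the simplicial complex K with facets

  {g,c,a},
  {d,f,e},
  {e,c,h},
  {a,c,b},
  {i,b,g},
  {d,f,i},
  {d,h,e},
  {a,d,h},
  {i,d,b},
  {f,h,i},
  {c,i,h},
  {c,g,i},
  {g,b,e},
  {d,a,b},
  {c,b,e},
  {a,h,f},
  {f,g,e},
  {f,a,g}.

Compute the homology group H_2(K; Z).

We work with the vertex ordering a < b < c < d < e < f < g < h < i. The simplices of K, each written with vertices in increasing order, are:

  0-simplices (9): a, b, c, d, e, f, g, h, i
  1-simplices (27): ab, ac, ad, af, ag, ah, bc, bd, be, bg, bi, ce, cg, ch, ci, de, df, dh, di, ef, eg, eh, fg, fh, fi, gi, hi
  2-simplices (18): abc, abd, acg, adh, afg, afh, bce, bdi, beg, bgi, ceh, cgi, chi, def, deh, dfi, efg, fhi

so the chain groups are C_0 ≅ Z^9, C_1 ≅ Z^27, C_2 ≅ Z^18.

The boundary map ∂_1: C_1 → C_0 maps an edge to its endpoints' difference, ∂[p,q] = q − p.
This gives a 9×27 integer matrix of rank 8; reducing to Smith normal form yields diagonal entries (1,1,1,1,1,1,1,1).

Boundary ∂_2: C_2 → C_1 maps a triangle to the signed sum of its edges. For instance
  ∂dfi = fi − di + df,
  ∂afh = fh − ah + af.
This gives a 27×18 integer matrix of rank 18; reducing to Smith normal form yields diagonal entries (1,1,1,1,1,1,1,1,1,1,1,1,1,1,1,1,1,2).

Reading off H_k = ker ∂_k / im ∂_{k+1}:

  H_2: rank ker ∂_2 − rank ∂_3 = (18 − 18) − 0 = 0, and there is no ∂_3, so H_2 = 0.

(K is a triangulation of the Klein bottle.)

H_2 = 0.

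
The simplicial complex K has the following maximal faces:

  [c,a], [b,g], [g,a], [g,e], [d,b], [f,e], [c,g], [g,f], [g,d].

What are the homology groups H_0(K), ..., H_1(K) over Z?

H_0 ≅ Z,  H_1 ≅ Z^3.

Take the total order a < b < c < d < e < f < g on the vertex set. Then K (dimension 1) consists of the simplices:

  0-simplices (7): a, b, c, d, e, f, g
  1-simplices (9): ac, ag, bd, bg, cg, dg, ef, eg, fg

Hence C_0 ≅ Z^7, C_1 ≅ Z^9.

The boundary map ∂_1: C_1 → C_0 sends each edge [p,q] (with p < q) to q − p.
This gives a 7×9 integer matrix of rank 6; reducing to Smith normal form yields diagonal entries (1,1,1,1,1,1).

Now H_k = ker ∂_k / im ∂_{k+1}, so:

  H_0: rank C_0 − rank ∂_1 = 7 − 6 = 1, and the invariant factors of ∂_1 are all 1, so H_0 ≅ Z.
  H_1: rank ker ∂_1 − rank ∂_2 = (9 − 6) − 0 = 3, and there is no ∂_2, so H_1 ≅ Z^3.

(K is a triangulation of a wedge of 3 circles.)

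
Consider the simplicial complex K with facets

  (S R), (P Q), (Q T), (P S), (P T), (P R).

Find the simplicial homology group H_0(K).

H_0 ≅ Z.

Order the vertices as P < Q < R < S < T. Listing each simplex with vertices in this order, K has dimension 1 with simplices:

  0-simplices (5): P, Q, R, S, T
  1-simplices (6): PQ, PR, PS, PT, QT, RS

Hence C_0 ≅ Z^5, C_1 ≅ Z^6.

∂_1: C_1 → C_0 sends each edge [p,q] (with p < q) to q − p.
The 5×6 boundary matrix has rank 4 and Smith normal form diag(1,1,1,1).

From H_k ≅ ker(∂_k) / im(∂_{k+1}) we obtain:

  H_0: rank C_0 − rank ∂_1 = 5 − 4 = 1, and the invariant factors of ∂_1 are all 1, so H_0 ≅ Z.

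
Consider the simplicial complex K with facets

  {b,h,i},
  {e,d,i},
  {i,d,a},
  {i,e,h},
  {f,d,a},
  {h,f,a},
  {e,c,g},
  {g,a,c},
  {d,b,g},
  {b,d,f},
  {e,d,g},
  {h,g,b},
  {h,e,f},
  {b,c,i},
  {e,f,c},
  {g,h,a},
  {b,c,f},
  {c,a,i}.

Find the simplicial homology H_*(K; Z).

H_0 = Z,  H_1 = Z^2,  H_2 = Z.

Order the vertices as a < b < c < d < e < f < g < h < i. Listing each simplex with vertices in this order, K has dimension 2 with simplices:

  0-simplices (9): a, b, c, d, e, f, g, h, i
  1-simplices (27): ac, ad, af, ag, ah, ai, bc, bd, bf, bg, bh, bi, ce, cf, cg, ci, de, df, dg, di, ef, eg, eh, ei, fh, gh, hi
  2-simplices (18): acg, aci, adf, adi, afh, agh, bcf, bci, bdf, bdg, bgh, bhi, cef, ceg, deg, dei, efh, ehi

so the chain groups are C_0 ≅ Z^9, C_1 ≅ Z^27, C_2 ≅ Z^18.

∂_1: C_1 → C_0 sends each edge [p,q] (with p < q) to q − p. For instance
  ∂bh = h − b.
As a 9×27 matrix over Z this has rank 8, with invariant factors (1,1,1,1,1,1,1,1).

Boundary ∂_2: C_2 → C_1 sends each 2-simplex [p,q,r] to [q,r] − [p,r] + [p,q]. For instance
  ∂aci = ci − ai + ac,
  ∂acg = cg − ag + ac.
The 27×18 boundary matrix has rank 17 and Smith normal form diag(1,1,1,1,1,1,1,1,1,1,1,1,1,1,1,1,1).

From H_k ≅ ker(∂_k) / im(∂_{k+1}) we obtain:

  H_0: rank C_0 − rank ∂_1 = 9 − 8 = 1, and the invariant factors of ∂_1 are all 1, so H_0 = Z.
  H_1: rank ker ∂_1 − rank ∂_2 = (27 − 8) − 17 = 2, and the invariant factors of ∂_2 are all 1, so H_1 = Z^2.
  H_2: rank ker ∂_2 − rank ∂_3 = (18 − 17) − 0 = 1, and there is no ∂_3, so H_2 = Z.

As a check, the Euler characteristic is 9 − 27 + 18 = 0, which agrees with 1 − 2 + 1 = 0.
(K is a triangulation of the torus T^2.)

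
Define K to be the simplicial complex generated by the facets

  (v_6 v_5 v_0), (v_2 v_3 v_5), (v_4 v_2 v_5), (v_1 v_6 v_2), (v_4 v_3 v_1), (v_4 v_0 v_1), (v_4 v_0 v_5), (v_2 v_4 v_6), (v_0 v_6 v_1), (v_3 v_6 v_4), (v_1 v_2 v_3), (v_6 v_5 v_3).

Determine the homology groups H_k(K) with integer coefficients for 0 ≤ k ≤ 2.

We work with the vertex ordering v_0 < v_1 < v_2 < v_3 < v_4 < v_5 < v_6. The simplices of K, each written with vertices in increasing order, are:

  0-simplices (7): [v_0], [v_1], [v_2], [v_3], [v_4], [v_5], [v_6]
  1-simplices (18): (18 of them)
  2-simplices (12): (12 of them)

Hence C_0 ≅ Z^7, C_1 ≅ Z^18, C_2 ≅ Z^12.

The boundary map ∂_1: C_1 → C_0 is given by ∂[p,q] = [q] − [p].
As a 7×18 matrix over Z this has rank 6, with invariant factors (1,1,1,1,1,1).

The boundary map ∂_2: C_2 → C_1 sends each 2-simplex [p,q,r] to [q,r] − [p,r] + [p,q]. For instance
  ∂[v_2,v_4,v_6] = [v_4,v_6] − [v_2,v_6] + [v_2,v_4],
  ∂[v_0,v_4,v_5] = [v_4,v_5] − [v_0,v_5] + [v_0,v_4].
The resulting 18×12 matrix has rank 12, and its Smith normal form has invariant factors (1,1,1,1,1,1,1,1,1,1,1,2).

Now H_k = ker ∂_k / im ∂_{k+1}, so:

  H_0: rank C_0 − rank ∂_1 = 7 − 6 = 1, and the invariant factors of ∂_1 are all 1, so H_0 = Z.
  H_1: rank ker ∂_1 − rank ∂_2 = (18 − 6) − 12 = 0, and ∂_2 has invariant factor 2 > 1, so H_1 = Z/2.
  H_2: rank ker ∂_2 − rank ∂_3 = (12 − 12) − 0 = 0, and there is no ∂_3, so H_2 = 0.

H_0 = Z,  H_1 = Z/2,  H_2 = 0.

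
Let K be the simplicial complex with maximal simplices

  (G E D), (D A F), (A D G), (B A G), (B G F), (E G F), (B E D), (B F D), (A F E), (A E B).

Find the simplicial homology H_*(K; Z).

Order the vertices as A < B < D < E < F < G. Listing each simplex with vertices in this order, K has dimension 2 with simplices:

  0-simplices (6): A, B, D, E, F, G
  1-simplices (15): AB, AD, AE, AF, AG, BD, BE, BF, BG, DE, DF, DG, EF, EG, FG
  2-simplices (10): ABE, ABG, ADF, ADG, AEF, BDE, BDF, BFG, DEG, EFG

Hence C_0 ≅ Z^6, C_1 ≅ Z^15, C_2 ≅ Z^10.

∂_1: C_1 → C_0 is given by ∂[p,q] = [q] − [p]. For instance
  ∂AE = E − A.
This gives a 6×15 integer matrix of rank 5; reducing to Smith normal form yields diagonal entries (1,1,1,1,1).

∂_2: C_2 → C_1 acts by ∂[p,q,r] = [q,r] − [p,r] + [p,q]. For instance
  ∂BDE = DE − BE + BD,
  ∂ADG = DG − AG + AD.
This gives a 15×10 integer matrix of rank 10; reducing to Smith normal form yields diagonal entries (1,1,1,1,1,1,1,1,1,2).

Computing H_k = (kernel of ∂_k) / (image of ∂_{k+1}):

  H_0: rank C_0 − rank ∂_1 = 6 − 5 = 1, and the invariant factors of ∂_1 are all 1, so H_0 = Z.
  H_1: rank ker ∂_1 − rank ∂_2 = (15 − 5) − 10 = 0, and ∂_2 has invariant factor 2 > 1, so H_1 = Z/2Z.
  H_2: rank ker ∂_2 − rank ∂_3 = (10 − 10) − 0 = 0, and there is no ∂_3, so H_2 = 0.

As a check, the Euler characteristic is 6 − 15 + 10 = 1, which agrees with 1 − 0 + 0 = 1.
(K is a triangulation of the real projective plane RP^2.)

H_0 ≅ Z,  H_1 ≅ Z/2Z,  H_2 = 0.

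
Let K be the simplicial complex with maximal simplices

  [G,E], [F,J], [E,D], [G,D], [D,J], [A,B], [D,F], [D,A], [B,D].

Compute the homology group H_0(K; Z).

H_0 ≅ Z.

K has 7 vertices, 9 edges.
rank ∂_0 = 0, rank ∂_1 = 6 ⇒ b_0 = 7 − 0 − 6 = 1; all invariant factors of ∂_1 are 1 so no torsion. So H_0 = Z.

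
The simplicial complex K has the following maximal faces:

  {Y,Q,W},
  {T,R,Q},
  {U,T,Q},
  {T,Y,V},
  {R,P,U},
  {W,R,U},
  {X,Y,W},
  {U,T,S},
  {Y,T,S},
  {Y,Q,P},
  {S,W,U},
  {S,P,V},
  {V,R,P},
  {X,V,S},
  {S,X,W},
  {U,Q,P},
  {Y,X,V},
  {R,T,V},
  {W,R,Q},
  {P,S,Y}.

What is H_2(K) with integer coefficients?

Fix the vertex order P < Q < R < S < T < U < V < W < X < Y and write every simplex with vertices in increasing order. Then dim K = 2 and the simplices of K are:

  0-simplices (10): P, Q, R, S, T, U, V, W, X, Y
  1-simplices (30): PQ, PR, PS, PU, PV, PY, QR, QT, QU, QW, QY, RT, RU, RV, RW, ST, SU, SV, SW, SX, SY, TU, TV, TY, UW, VX, VY, WX, WY, XY
  2-simplices (20): PQU, PQY, PRU, PRV, PSV, PSY, QRT, QRW, QTU, QWY, RTV, RUW, STU, STY, SUW, SVX, SWX, TVY, VXY, WXY

Hence C_0 ≅ Z^10, C_1 ≅ Z^30, C_2 ≅ Z^20.

∂_1: C_1 → C_0 is given by ∂[p,q] = [q] − [p].
The 10×30 boundary matrix has rank 9 and Smith normal form diag(1,1,1,1,1,1,1,1,1).

The boundary map ∂_2: C_2 → C_1 acts by ∂[p,q,r] = [q,r] − [p,r] + [p,q]. For instance
  ∂RTV = TV − RV + RT,
  ∂STU = TU − SU + ST.
The resulting 30×20 matrix has rank 20, and its Smith normal form has invariant factors (1,1,1,1,1,1,1,1,1,1,1,1,1,1,1,1,1,1,1,2).

Reading off H_k = ker ∂_k / im ∂_{k+1}:

  H_2: rank ker ∂_2 − rank ∂_3 = (20 − 20) − 0 = 0, and there is no ∂_3, so H_2 = 0.

H_2 ≅ 0.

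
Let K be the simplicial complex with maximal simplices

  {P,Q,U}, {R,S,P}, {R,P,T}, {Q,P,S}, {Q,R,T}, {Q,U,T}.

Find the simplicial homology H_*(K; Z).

H_0 = Z,  H_1 = Z,  H_2 = 0.

Take the total order P < Q < R < S < T < U on the vertex set. Then K (dimension 2) consists of the simplices:

  0-simplices (6): P, Q, R, S, T, U
  1-simplices (12): PQ, PR, PS, PT, PU, QR, QS, QT, QU, RS, RT, TU
  2-simplices (6): PQS, PQU, PRS, PRT, QRT, QTU

so the chain groups are C_0 ≅ Z^6, C_1 ≅ Z^12, C_2 ≅ Z^6.

Boundary ∂_1: C_1 → C_0 is given by ∂[p,q] = [q] − [p]. For instance
  ∂RT = T − R.
This gives a 6×12 integer matrix of rank 5; reducing to Smith normal form yields diagonal entries (1,1,1,1,1).

∂_2: C_2 → C_1 acts by ∂[p,q,r] = [q,r] − [p,r] + [p,q]. For instance
  ∂PRT = RT − PT + PR,
  ∂QTU = TU − QU + QT.
The 12×6 boundary matrix has rank 6 and Smith normal form diag(1,1,1,1,1,1).

From H_k ≅ ker(∂_k) / im(∂_{k+1}) we obtain:

  H_0: rank C_0 − rank ∂_1 = 6 − 5 = 1, and the invariant factors of ∂_1 are all 1, so H_0 ≅ Z.
  H_1: rank ker ∂_1 − rank ∂_2 = (12 − 5) − 6 = 1, and the invariant factors of ∂_2 are all 1, so H_1 ≅ Z.
  H_2: rank ker ∂_2 − rank ∂_3 = (6 − 6) − 0 = 0, and there is no ∂_3, so H_2 ≅ 0.

As a check, the Euler characteristic is 6 − 12 + 6 = 0, which agrees with 1 − 1 + 0 = 0.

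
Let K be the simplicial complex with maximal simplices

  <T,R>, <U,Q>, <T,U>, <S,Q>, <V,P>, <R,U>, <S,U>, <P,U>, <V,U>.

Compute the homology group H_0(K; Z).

Fix the vertex order P < Q < R < S < T < U < V and write every simplex with vertices in increasing order. Then dim K = 1 and the simplices of K are:

  0-simplices (7): P, Q, R, S, T, U, V
  1-simplices (9): PU, PV, QS, QU, RT, RU, SU, TU, UV

Hence C_0 ≅ Z^7, C_1 ≅ Z^9.

The boundary map ∂_1: C_1 → C_0 sends each edge [p,q] (with p < q) to q − p.
The resulting 7×9 matrix has rank 6, and its Smith normal form has invariant factors (1,1,1,1,1,1).

From H_k ≅ ker(∂_k) / im(∂_{k+1}) we obtain:

  H_0: rank C_0 − rank ∂_1 = 7 − 6 = 1, and the invariant factors of ∂_1 are all 1, so H_0 = Z.

(K is a triangulation of a wedge of 3 circles.)

H_0 ≅ Z.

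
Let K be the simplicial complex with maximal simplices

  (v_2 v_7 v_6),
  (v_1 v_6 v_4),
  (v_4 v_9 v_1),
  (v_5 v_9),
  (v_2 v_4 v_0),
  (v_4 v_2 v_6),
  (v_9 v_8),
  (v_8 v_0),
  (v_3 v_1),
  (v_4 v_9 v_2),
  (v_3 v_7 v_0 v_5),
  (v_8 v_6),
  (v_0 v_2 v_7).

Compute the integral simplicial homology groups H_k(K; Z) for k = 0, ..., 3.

Fix the vertex order v_0 < v_1 < v_2 < v_3 < v_4 < v_5 < v_6 < v_7 < v_8 < v_9 and write every simplex with vertices in increasing order. Then dim K = 3 and the simplices of K are:

  0-simplices (10): [v_0], [v_1], [v_2], [v_3], [v_4], [v_5], [v_6], [v_7], [v_8], [v_9]
  1-simplices (23): (23 of them)
  2-simplices (11): (11 of them)
  3-simplices (1): [v_0,v_3,v_5,v_7]

Hence C_0 ≅ Z^10, C_1 ≅ Z^23, C_2 ≅ Z^11, C_3 ≅ Z^1.

Boundary ∂_1: C_1 → C_0 sends each edge [p,q] (with p < q) to q − p.
The resulting 10×23 matrix has rank 9, and its Smith normal form has invariant factors (1,1,1,1,1,1,1,1,1).

The boundary map ∂_2: C_2 → C_1 sends each 2-simplex [p,q,r] to [q,r] − [p,r] + [p,q]. For instance
  ∂[v_0,v_3,v_7] = [v_3,v_7] − [v_0,v_7] + [v_0,v_3],
  ∂[v_0,v_2,v_7] = [v_2,v_7] − [v_0,v_7] + [v_0,v_2].
The 23×11 boundary matrix has rank 10 and Smith normal form diag(1,1,1,1,1,1,1,1,1,1).

Boundary ∂_3: C_3 → C_2 sends each 3-simplex σ to the alternating sum Σ_i (−1)^i (σ with its i-th vertex removed). For instance
  ∂[v_0,v_3,v_5,v_7] = [v_3,v_5,v_7] − [v_0,v_5,v_7] + [v_0,v_3,v_7] − [v_0,v_3,v_5].
The resulting 11×1 matrix has rank 1, and its Smith normal form has invariant factors (1).

Reading off H_k = ker ∂_k / im ∂_{k+1}:

  H_0: rank C_0 − rank ∂_1 = 10 − 9 = 1, and the invariant factors of ∂_1 are all 1, so H_0 ≅ Z.
  H_1: rank ker ∂_1 − rank ∂_2 = (23 − 9) − 10 = 4, and the invariant factors of ∂_2 are all 1, so H_1 ≅ Z^4.
  H_2: rank ker ∂_2 − rank ∂_3 = (11 − 10) − 1 = 0, and the invariant factors of ∂_3 are all 1, so H_2 ≅ 0.
  H_3: rank ker ∂_3 − rank ∂_4 = (1 − 1) − 0 = 0, and there is no ∂_4, so H_3 ≅ 0.

As a check, the Euler characteristic is 10 − 23 + 11 − 1 = -3, which agrees with 1 − 4 + 0 − 0 = -3.

H_0 ≅ Z,  H_1 ≅ Z^4,  H_2 = 0,  H_3 = 0.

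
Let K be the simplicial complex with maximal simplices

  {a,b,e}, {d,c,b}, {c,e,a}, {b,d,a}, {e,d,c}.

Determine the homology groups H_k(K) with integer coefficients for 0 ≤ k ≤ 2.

Take the total order a < b < c < d < e on the vertex set. Then K (dimension 2) consists of the simplices:

  0-simplices (5): a, b, c, d, e
  1-simplices (10): ab, ac, ad, ae, bc, bd, be, cd, ce, de
  2-simplices (5): abd, abe, ace, bcd, cde

so the chain groups are C_0 ≅ Z^5, C_1 ≅ Z^10, C_2 ≅ Z^5.

Boundary ∂_1: C_1 → C_0 maps an edge to its endpoints' difference, ∂[p,q] = q − p.
The resulting 5×10 matrix has rank 4, and its Smith normal form has invariant factors (1,1,1,1).

Boundary ∂_2: C_2 → C_1 maps a triangle to the signed sum of its edges. For instance
  ∂abd = bd − ad + ab,
  ∂ace = ce − ae + ac.
The resulting 10×5 matrix has rank 5, and its Smith normal form has invariant factors (1,1,1,1,1).

Computing H_k = (kernel of ∂_k) / (image of ∂_{k+1}):

  H_0: rank C_0 − rank ∂_1 = 5 − 4 = 1, and the invariant factors of ∂_1 are all 1, so H_0 = Z.
  H_1: rank ker ∂_1 − rank ∂_2 = (10 − 4) − 5 = 1, and the invariant factors of ∂_2 are all 1, so H_1 = Z.
  H_2: rank ker ∂_2 − rank ∂_3 = (5 − 5) − 0 = 0, and there is no ∂_3, so H_2 = 0.

(K is a triangulation of the Möbius band.)

H_0 = Z,  H_1 = Z,  H_2 = 0.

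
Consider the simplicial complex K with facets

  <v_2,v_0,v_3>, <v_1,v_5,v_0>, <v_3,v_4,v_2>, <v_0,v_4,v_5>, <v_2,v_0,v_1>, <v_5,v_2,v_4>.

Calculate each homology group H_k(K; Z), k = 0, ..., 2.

Take the total order v_0 < v_1 < v_2 < v_3 < v_4 < v_5 on the vertex set. Then K (dimension 2) consists of the simplices:

  0-simplices (6): [v_0], [v_1], [v_2], [v_3], [v_4], [v_5]
  1-simplices (12): [v_0,v_1], [v_0,v_2], [v_0,v_3], [v_0,v_4], [v_0,v_5], [v_1,v_2], [v_1,v_5], [v_2,v_3], [v_2,v_4], [v_2,v_5], [v_3,v_4], [v_4,v_5]
  2-simplices (6): [v_0,v_1,v_2], [v_0,v_1,v_5], [v_0,v_2,v_3], [v_0,v_4,v_5], [v_2,v_3,v_4], [v_2,v_4,v_5]

so the chain groups are C_0 ≅ Z^6, C_1 ≅ Z^12, C_2 ≅ Z^6.

The boundary map ∂_1: C_1 → C_0 maps an edge to its endpoints' difference, ∂[p,q] = q − p. For instance
  ∂[v_3,v_4] = [v_4] − [v_3].
This gives a 6×12 integer matrix of rank 5; reducing to Smith normal form yields diagonal entries (1,1,1,1,1).

∂_2: C_2 → C_1 acts by ∂[p,q,r] = [q,r] − [p,r] + [p,q]. For instance
  ∂[v_0,v_4,v_5] = [v_4,v_5] − [v_0,v_5] + [v_0,v_4],
  ∂[v_0,v_1,v_5] = [v_1,v_5] − [v_0,v_5] + [v_0,v_1].
This gives a 12×6 integer matrix of rank 6; reducing to Smith normal form yields diagonal entries (1,1,1,1,1,1).

Now H_k = ker ∂_k / im ∂_{k+1}, so:

  H_0: rank C_0 − rank ∂_1 = 6 − 5 = 1, and the invariant factors of ∂_1 are all 1, so H_0 = Z.
  H_1: rank ker ∂_1 − rank ∂_2 = (12 − 5) − 6 = 1, and the invariant factors of ∂_2 are all 1, so H_1 = Z.
  H_2: rank ker ∂_2 − rank ∂_3 = (6 − 6) − 0 = 0, and there is no ∂_3, so H_2 = 0.

H_0 = Z,  H_1 = Z,  H_2 = 0.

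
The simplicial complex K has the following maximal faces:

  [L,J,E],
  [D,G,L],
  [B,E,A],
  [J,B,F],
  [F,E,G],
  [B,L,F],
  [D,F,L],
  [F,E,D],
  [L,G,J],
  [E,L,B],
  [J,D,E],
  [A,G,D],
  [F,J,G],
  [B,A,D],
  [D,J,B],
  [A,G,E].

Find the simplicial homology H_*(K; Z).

H_0 ≅ Z,  H_1 ≅ Z^2,  H_2 ≅ Z.

K has 8 vertices, 24 edges, 16 triangles.
rank ∂_0 = 0, rank ∂_1 = 7 ⇒ b_0 = 8 − 0 − 7 = 1; all invariant factors of ∂_1 are 1 so no torsion. So H_0 = Z.
rank ∂_1 = 7, rank ∂_2 = 15 ⇒ b_1 = 24 − 7 − 15 = 2; all invariant factors of ∂_2 are 1 so no torsion. So H_1 = Z^2.
rank ∂_2 = 15, rank ∂_3 = 0 ⇒ b_2 = 16 − 15 − 0 = 1. So H_2 = Z.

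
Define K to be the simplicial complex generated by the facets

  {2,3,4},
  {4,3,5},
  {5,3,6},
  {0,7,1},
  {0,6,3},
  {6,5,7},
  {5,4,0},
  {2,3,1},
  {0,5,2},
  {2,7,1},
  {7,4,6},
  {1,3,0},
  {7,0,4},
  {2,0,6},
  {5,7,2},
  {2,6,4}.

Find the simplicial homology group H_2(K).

K has 8 vertices, 24 edges, 16 triangles.
rank ∂_2 = 15, rank ∂_3 = 0 ⇒ b_2 = 16 − 15 − 0 = 1. So H_2 = Z.

H_2 ≅ Z.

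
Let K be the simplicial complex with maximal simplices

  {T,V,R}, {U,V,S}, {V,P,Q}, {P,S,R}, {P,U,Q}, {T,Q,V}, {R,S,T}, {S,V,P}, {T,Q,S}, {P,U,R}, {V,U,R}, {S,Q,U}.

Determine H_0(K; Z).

H_0 ≅ Z.

We work with the vertex ordering P < Q < R < S < T < U < V. The simplices of K, each written with vertices in increasing order, are:

  0-simplices (7): P, Q, R, S, T, U, V
  1-simplices (18): PQ, PR, PS, PU, PV, QS, QT, QU, QV, RS, RT, RU, RV, ST, SU, SV, TV, UV
  2-simplices (12): PQU, PQV, PRS, PRU, PSV, QST, QSU, QTV, RST, RTV, RUV, SUV

Hence C_0 ≅ Z^7, C_1 ≅ Z^18, C_2 ≅ Z^12.

The boundary map ∂_1: C_1 → C_0 is given by ∂[p,q] = [q] − [p].
As a 7×18 matrix over Z this has rank 6, with invariant factors (1,1,1,1,1,1).

Boundary ∂_2: C_2 → C_1 maps a triangle to the signed sum of its edges. For instance
  ∂PSV = SV − PV + PS,
  ∂RST = ST − RT + RS.
The resulting 18×12 matrix has rank 12, and its Smith normal form has invariant factors (1,1,1,1,1,1,1,1,1,1,1,2).

Reading off H_k = ker ∂_k / im ∂_{k+1}:

  H_0: rank C_0 − rank ∂_1 = 7 − 6 = 1, and the invariant factors of ∂_1 are all 1, so H_0 = Z.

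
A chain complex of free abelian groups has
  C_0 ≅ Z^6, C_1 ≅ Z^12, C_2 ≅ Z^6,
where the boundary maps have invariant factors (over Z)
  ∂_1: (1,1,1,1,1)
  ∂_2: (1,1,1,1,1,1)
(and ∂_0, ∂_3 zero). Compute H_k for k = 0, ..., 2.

H_0 ≅ Z,  H_1 ≅ Z,  H_2 = 0.

H_0: b_0 = 6 − 0 − 5 = 1; torsion from ∂_1 factors > 1: none. So H_0 ≅ Z.
H_1: b_1 = 12 − 5 − 6 = 1; torsion from ∂_2 factors > 1: none. So H_1 ≅ Z.
H_2: b_2 = 6 − 6 − 0 = 0; torsion from ∂_3 factors > 1: none. So H_2 ≅ 0.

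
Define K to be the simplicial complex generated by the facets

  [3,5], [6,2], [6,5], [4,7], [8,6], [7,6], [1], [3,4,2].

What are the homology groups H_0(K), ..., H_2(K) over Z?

Fix the vertex order 1 < 2 < 3 < 4 < 5 < 6 < 7 < 8 and write every simplex with vertices in increasing order. Then dim K = 2 and the simplices of K are:

  0-simplices (8): [1], [2], [3], [4], [5], [6], [7], [8]
  1-simplices (9): [2,3], [2,4], [2,6], [3,4], [3,5], [4,7], [5,6], [6,7], [6,8]
  2-simplices (1): [2,3,4]

giving chain groups C_0 ≅ Z^8, C_1 ≅ Z^9, C_2 ≅ Z^1.

∂_1: C_1 → C_0 is given by ∂[p,q] = [q] − [p].
The resulting 8×9 matrix has rank 6, and its Smith normal form has invariant factors (1,1,1,1,1,1).

The boundary map ∂_2: C_2 → C_1 sends each 2-simplex [p,q,r] to [q,r] − [p,r] + [p,q]. For instance
  ∂[2,3,4] = [3,4] − [2,4] + [2,3].
This gives a 9×1 integer matrix of rank 1; reducing to Smith normal form yields diagonal entries (1).

From H_k ≅ ker(∂_k) / im(∂_{k+1}) we obtain:

  H_0: rank C_0 − rank ∂_1 = 8 − 6 = 2, and the invariant factors of ∂_1 are all 1, so H_0 = Z^2.
  H_1: rank ker ∂_1 − rank ∂_2 = (9 − 6) − 1 = 2, and the invariant factors of ∂_2 are all 1, so H_1 = Z^2.
  H_2: rank ker ∂_2 − rank ∂_3 = (1 − 1) − 0 = 0, and there is no ∂_3, so H_2 = 0.

H_0 = Z^2,  H_1 = Z^2,  H_2 = 0.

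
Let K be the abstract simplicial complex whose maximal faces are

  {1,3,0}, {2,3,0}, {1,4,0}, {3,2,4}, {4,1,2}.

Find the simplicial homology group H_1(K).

Fix the vertex order 0 < 1 < 2 < 3 < 4 and write every simplex with vertices in increasing order. Then dim K = 2 and the simplices of K are:

  0-simplices (5): [0], [1], [2], [3], [4]
  1-simplices (10): [0,1], [0,2], [0,3], [0,4], [1,2], [1,3], [1,4], [2,3], [2,4], [3,4]
  2-simplices (5): [0,1,3], [0,1,4], [0,2,3], [1,2,4], [2,3,4]

Hence C_0 ≅ Z^5, C_1 ≅ Z^10, C_2 ≅ Z^5.

∂_1: C_1 → C_0 sends each edge [p,q] (with p < q) to q − p. For instance
  ∂[0,2] = [2] − [0].
The resulting 5×10 matrix has rank 4, and its Smith normal form has invariant factors (1,1,1,1).

The boundary map ∂_2: C_2 → C_1 maps a triangle to the signed sum of its edges. For instance
  ∂[0,1,3] = [1,3] − [0,3] + [0,1],
  ∂[0,2,3] = [2,3] − [0,3] + [0,2].
This gives a 10×5 integer matrix of rank 5; reducing to Smith normal form yields diagonal entries (1,1,1,1,1).

Computing H_k = (kernel of ∂_k) / (image of ∂_{k+1}):

  H_1: rank ker ∂_1 − rank ∂_2 = (10 − 4) − 5 = 1, and the invariant factors of ∂_2 are all 1, so H_1 ≅ Z.

H_1 ≅ Z.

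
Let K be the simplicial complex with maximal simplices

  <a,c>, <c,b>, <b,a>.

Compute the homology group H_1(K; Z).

H_1 = Z.

Order the vertices as a < b < c. Listing each simplex with vertices in this order, K has dimension 1 with simplices:

  0-simplices (3): a, b, c
  1-simplices (3): ab, ac, bc

giving chain groups C_0 ≅ Z^3, C_1 ≅ Z^3.

Boundary ∂_1: C_1 → C_0 sends each edge [p,q] (with p < q) to q − p. For instance
  ∂bc = c − b.
This gives a 3×3 integer matrix of rank 2; reducing to Smith normal form yields diagonal entries (1,1).

Reading off H_k = ker ∂_k / im ∂_{k+1}:

  H_1: rank ker ∂_1 − rank ∂_2 = (3 − 2) − 0 = 1, and there is no ∂_2, so H_1 ≅ Z.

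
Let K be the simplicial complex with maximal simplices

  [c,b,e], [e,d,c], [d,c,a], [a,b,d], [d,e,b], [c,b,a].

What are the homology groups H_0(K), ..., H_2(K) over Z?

Fix the vertex order a < b < c < d < e and write every simplex with vertices in increasing order. Then dim K = 2 and the simplices of K are:

  0-simplices (5): a, b, c, d, e
  1-simplices (9): ab, ac, ad, bc, bd, be, cd, ce, de
  2-simplices (6): abc, abd, acd, bce, bde, cde

so the chain groups are C_0 ≅ Z^5, C_1 ≅ Z^9, C_2 ≅ Z^6.

The boundary map ∂_1: C_1 → C_0 maps an edge to its endpoints' difference, ∂[p,q] = q − p. For instance
  ∂be = e − b.
The 5×9 boundary matrix has rank 4 and Smith normal form diag(1,1,1,1).

Boundary ∂_2: C_2 → C_1 sends each 2-simplex [p,q,r] to [q,r] − [p,r] + [p,q]. For instance
  ∂bce = ce − be + bc,
  ∂abc = bc − ac + ab.
This gives a 9×6 integer matrix of rank 5; reducing to Smith normal form yields diagonal entries (1,1,1,1,1).

Computing H_k = (kernel of ∂_k) / (image of ∂_{k+1}):

  H_0: rank C_0 − rank ∂_1 = 5 − 4 = 1, and the invariant factors of ∂_1 are all 1, so H_0 ≅ Z.
  H_1: rank ker ∂_1 − rank ∂_2 = (9 − 4) − 5 = 0, and the invariant factors of ∂_2 are all 1, so H_1 ≅ 0.
  H_2: rank ker ∂_2 − rank ∂_3 = (6 − 5) − 0 = 1, and there is no ∂_3, so H_2 ≅ Z.

H_0 = Z,  H_1 = 0,  H_2 = Z.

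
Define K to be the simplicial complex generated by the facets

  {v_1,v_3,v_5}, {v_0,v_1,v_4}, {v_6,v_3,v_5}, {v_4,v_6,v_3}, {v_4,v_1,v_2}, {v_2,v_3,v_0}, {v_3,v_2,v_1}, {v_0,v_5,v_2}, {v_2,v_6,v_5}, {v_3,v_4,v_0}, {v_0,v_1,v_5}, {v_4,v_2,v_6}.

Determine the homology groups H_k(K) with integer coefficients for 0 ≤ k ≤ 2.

Take the total order v_0 < v_1 < v_2 < v_3 < v_4 < v_5 < v_6 on the vertex set. Then K (dimension 2) consists of the simplices:

  0-simplices (7): [v_0], [v_1], [v_2], [v_3], [v_4], [v_5], [v_6]
  1-simplices (18): (18 of them)
  2-simplices (12): (12 of them)

giving chain groups C_0 ≅ Z^7, C_1 ≅ Z^18, C_2 ≅ Z^12.

The boundary map ∂_1: C_1 → C_0 sends each edge [p,q] (with p < q) to q − p. For instance
  ∂[v_0,v_4] = [v_4] − [v_0].
As a 7×18 matrix over Z this has rank 6, with invariant factors (1,1,1,1,1,1).

∂_2: C_2 → C_1 maps a triangle to the signed sum of its edges. For instance
  ∂[v_0,v_1,v_5] = [v_1,v_5] − [v_0,v_5] + [v_0,v_1],
  ∂[v_2,v_5,v_6] = [v_5,v_6] − [v_2,v_6] + [v_2,v_5].
The resulting 18×12 matrix has rank 12, and its Smith normal form has invariant factors (1,1,1,1,1,1,1,1,1,1,1,2).

Now H_k = ker ∂_k / im ∂_{k+1}, so:

  H_0: rank C_0 − rank ∂_1 = 7 − 6 = 1, and the invariant factors of ∂_1 are all 1, so H_0 = Z.
  H_1: rank ker ∂_1 − rank ∂_2 = (18 − 6) − 12 = 0, and ∂_2 has invariant factor 2 > 1, so H_1 = Z/2.
  H_2: rank ker ∂_2 − rank ∂_3 = (12 − 12) − 0 = 0, and there is no ∂_3, so H_2 = 0.

As a check, the Euler characteristic is 7 − 18 + 12 = 1, which agrees with 1 − 0 + 0 = 1.

H_0 ≅ Z,  H_1 ≅ Z/2,  H_2 = 0.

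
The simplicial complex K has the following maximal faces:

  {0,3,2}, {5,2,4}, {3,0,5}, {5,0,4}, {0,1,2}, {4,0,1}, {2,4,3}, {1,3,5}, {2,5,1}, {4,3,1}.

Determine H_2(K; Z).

We work with the vertex ordering 0 < 1 < 2 < 3 < 4 < 5. The simplices of K, each written with vertices in increasing order, are:

  0-simplices (6): [0], [1], [2], [3], [4], [5]
  1-simplices (15): [0,1], [0,2], [0,3], [0,4], [0,5], [1,2], [1,3], [1,4], [1,5], [2,3], [2,4], [2,5], [3,4], [3,5], [4,5]
  2-simplices (10): [0,1,2], [0,1,4], [0,2,3], [0,3,5], [0,4,5], [1,2,5], [1,3,4], [1,3,5], [2,3,4], [2,4,5]

giving chain groups C_0 ≅ Z^6, C_1 ≅ Z^15, C_2 ≅ Z^10.

∂_1: C_1 → C_0 sends each edge [p,q] (with p < q) to q − p. For instance
  ∂[4,5] = [5] − [4].
As a 6×15 matrix over Z this has rank 5, with invariant factors (1,1,1,1,1).

∂_2: C_2 → C_1 maps a triangle to the signed sum of its edges. For instance
  ∂[0,4,5] = [4,5] − [0,5] + [0,4],
  ∂[0,1,2] = [1,2] − [0,2] + [0,1].
The 15×10 boundary matrix has rank 10 and Smith normal form diag(1,1,1,1,1,1,1,1,1,2).

Now H_k = ker ∂_k / im ∂_{k+1}, so:

  H_2: rank ker ∂_2 − rank ∂_3 = (10 − 10) − 0 = 0, and there is no ∂_3, so H_2 ≅ 0.

H_2 = 0.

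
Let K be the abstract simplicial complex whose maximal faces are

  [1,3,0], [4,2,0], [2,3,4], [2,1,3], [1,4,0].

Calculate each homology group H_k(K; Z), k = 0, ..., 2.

H_0 = Z,  H_1 = Z,  H_2 = 0.

Fix the vertex order 0 < 1 < 2 < 3 < 4 and write every simplex with vertices in increasing order. Then dim K = 2 and the simplices of K are:

  0-simplices (5): [0], [1], [2], [3], [4]
  1-simplices (10): [0,1], [0,2], [0,3], [0,4], [1,2], [1,3], [1,4], [2,3], [2,4], [3,4]
  2-simplices (5): [0,1,3], [0,1,4], [0,2,4], [1,2,3], [2,3,4]

so the chain groups are C_0 ≅ Z^5, C_1 ≅ Z^10, C_2 ≅ Z^5.

Boundary ∂_1: C_1 → C_0 sends each edge [p,q] (with p < q) to q − p. For instance
  ∂[0,2] = [2] − [0].
This gives a 5×10 integer matrix of rank 4; reducing to Smith normal form yields diagonal entries (1,1,1,1).

Boundary ∂_2: C_2 → C_1 acts by ∂[p,q,r] = [q,r] − [p,r] + [p,q]. For instance
  ∂[2,3,4] = [3,4] − [2,4] + [2,3],
  ∂[1,2,3] = [2,3] − [1,3] + [1,2].
The 10×5 boundary matrix has rank 5 and Smith normal form diag(1,1,1,1,1).

Computing H_k = (kernel of ∂_k) / (image of ∂_{k+1}):

  H_0: rank C_0 − rank ∂_1 = 5 − 4 = 1, and the invariant factors of ∂_1 are all 1, so H_0 ≅ Z.
  H_1: rank ker ∂_1 − rank ∂_2 = (10 − 4) − 5 = 1, and the invariant factors of ∂_2 are all 1, so H_1 ≅ Z.
  H_2: rank ker ∂_2 − rank ∂_3 = (5 − 5) − 0 = 0, and there is no ∂_3, so H_2 ≅ 0.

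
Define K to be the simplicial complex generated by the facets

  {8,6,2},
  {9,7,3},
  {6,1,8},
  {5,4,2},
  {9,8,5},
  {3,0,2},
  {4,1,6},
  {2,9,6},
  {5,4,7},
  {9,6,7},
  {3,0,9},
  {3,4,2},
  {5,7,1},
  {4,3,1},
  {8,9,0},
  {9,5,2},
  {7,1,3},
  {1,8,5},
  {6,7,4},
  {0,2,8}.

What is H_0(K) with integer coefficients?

H_0 = Z.

K has 10 vertices, 30 edges, 20 triangles.
rank ∂_0 = 0, rank ∂_1 = 9 ⇒ b_0 = 10 − 0 − 9 = 1; all invariant factors of ∂_1 are 1 so no torsion. So H_0 ≅ Z.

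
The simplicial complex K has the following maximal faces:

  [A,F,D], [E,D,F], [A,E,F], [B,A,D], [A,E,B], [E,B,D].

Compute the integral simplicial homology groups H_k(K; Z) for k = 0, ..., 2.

H_0 ≅ Z,  H_1 = 0,  H_2 ≅ Z.

We work with the vertex ordering A < B < D < E < F. The simplices of K, each written with vertices in increasing order, are:

  0-simplices (5): A, B, D, E, F
  1-simplices (9): AB, AD, AE, AF, BD, BE, DE, DF, EF
  2-simplices (6): ABD, ABE, ADF, AEF, BDE, DEF

so the chain groups are C_0 ≅ Z^5, C_1 ≅ Z^9, C_2 ≅ Z^6.

∂_1: C_1 → C_0 sends each edge [p,q] (with p < q) to q − p.
As a 5×9 matrix over Z this has rank 4, with invariant factors (1,1,1,1).

∂_2: C_2 → C_1 acts by ∂[p,q,r] = [q,r] − [p,r] + [p,q]. For instance
  ∂DEF = EF − DF + DE,
  ∂BDE = DE − BE + BD.
This gives a 9×6 integer matrix of rank 5; reducing to Smith normal form yields diagonal entries (1,1,1,1,1).

Computing H_k = (kernel of ∂_k) / (image of ∂_{k+1}):

  H_0: rank C_0 − rank ∂_1 = 5 − 4 = 1, and the invariant factors of ∂_1 are all 1, so H_0 = Z.
  H_1: rank ker ∂_1 − rank ∂_2 = (9 − 4) − 5 = 0, and the invariant factors of ∂_2 are all 1, so H_1 = 0.
  H_2: rank ker ∂_2 − rank ∂_3 = (6 − 5) − 0 = 1, and there is no ∂_3, so H_2 = Z.

(K is a triangulation of the 2-sphere S^2.)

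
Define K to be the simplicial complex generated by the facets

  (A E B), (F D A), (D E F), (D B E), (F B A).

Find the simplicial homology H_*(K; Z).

H_0 = Z,  H_1 = Z,  H_2 = 0.

K has 5 vertices, 10 edges, 5 triangles.
rank ∂_0 = 0, rank ∂_1 = 4 ⇒ b_0 = 5 − 0 − 4 = 1; all invariant factors of ∂_1 are 1 so no torsion. So H_0 = Z.
rank ∂_1 = 4, rank ∂_2 = 5 ⇒ b_1 = 10 − 4 − 5 = 1; all invariant factors of ∂_2 are 1 so no torsion. So H_1 = Z.
rank ∂_2 = 5, rank ∂_3 = 0 ⇒ b_2 = 5 − 5 − 0 = 0. So H_2 = 0.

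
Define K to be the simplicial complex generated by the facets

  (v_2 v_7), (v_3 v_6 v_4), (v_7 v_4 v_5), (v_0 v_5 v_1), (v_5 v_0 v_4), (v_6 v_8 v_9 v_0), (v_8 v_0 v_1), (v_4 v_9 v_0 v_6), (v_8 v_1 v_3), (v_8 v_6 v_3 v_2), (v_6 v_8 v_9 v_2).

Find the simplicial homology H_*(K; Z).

K has 10 vertices, 25 edges, 19 triangles, 4 3-simplices.
rank ∂_0 = 0, rank ∂_1 = 9 ⇒ b_0 = 10 − 0 − 9 = 1; all invariant factors of ∂_1 are 1 so no torsion. So H_0 ≅ Z.
rank ∂_1 = 9, rank ∂_2 = 15 ⇒ b_1 = 25 − 9 − 15 = 1; all invariant factors of ∂_2 are 1 so no torsion. So H_1 ≅ Z.
rank ∂_2 = 15, rank ∂_3 = 4 ⇒ b_2 = 19 − 15 − 4 = 0; all invariant factors of ∂_3 are 1 so no torsion. So H_2 ≅ 0.
rank ∂_3 = 4, rank ∂_4 = 0 ⇒ b_3 = 4 − 4 − 0 = 0. So H_3 ≅ 0.

H_0 ≅ Z,  H_1 ≅ Z,  H_2 = 0,  H_3 = 0.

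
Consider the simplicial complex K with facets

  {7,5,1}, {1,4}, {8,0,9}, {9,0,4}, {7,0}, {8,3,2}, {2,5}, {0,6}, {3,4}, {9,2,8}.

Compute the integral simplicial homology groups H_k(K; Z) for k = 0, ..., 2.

H_0 = Z,  H_1 = Z^3,  H_2 = 0.

Order the vertices as 0 < 1 < 2 < 3 < 4 < 5 < 6 < 7 < 8 < 9. Listing each simplex with vertices in this order, K has dimension 2 with simplices:

  0-simplices (10): [0], [1], [2], [3], [4], [5], [6], [7], [8], [9]
  1-simplices (17): [0,4], [0,6], [0,7], [0,8], [0,9], [1,4], [1,5], [1,7], [2,3], [2,5], [2,8], [2,9], [3,4], [3,8], [4,9], [5,7], [8,9]
  2-simplices (5): [0,4,9], [0,8,9], [1,5,7], [2,3,8], [2,8,9]

so the chain groups are C_0 ≅ Z^10, C_1 ≅ Z^17, C_2 ≅ Z^5.

The boundary map ∂_1: C_1 → C_0 maps an edge to its endpoints' difference, ∂[p,q] = q − p. For instance
  ∂[0,8] = [8] − [0].
This gives a 10×17 integer matrix of rank 9; reducing to Smith normal form yields diagonal entries (1,1,1,1,1,1,1,1,1).

Boundary ∂_2: C_2 → C_1 sends each 2-simplex [p,q,r] to [q,r] − [p,r] + [p,q]. For instance
  ∂[2,3,8] = [3,8] − [2,8] + [2,3],
  ∂[0,8,9] = [8,9] − [0,9] + [0,8].
This gives a 17×5 integer matrix of rank 5; reducing to Smith normal form yields diagonal entries (1,1,1,1,1).

Reading off H_k = ker ∂_k / im ∂_{k+1}:

  H_0: rank C_0 − rank ∂_1 = 10 − 9 = 1, and the invariant factors of ∂_1 are all 1, so H_0 ≅ Z.
  H_1: rank ker ∂_1 − rank ∂_2 = (17 − 9) − 5 = 3, and the invariant factors of ∂_2 are all 1, so H_1 ≅ Z^3.
  H_2: rank ker ∂_2 − rank ∂_3 = (5 − 5) − 0 = 0, and there is no ∂_3, so H_2 ≅ 0.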